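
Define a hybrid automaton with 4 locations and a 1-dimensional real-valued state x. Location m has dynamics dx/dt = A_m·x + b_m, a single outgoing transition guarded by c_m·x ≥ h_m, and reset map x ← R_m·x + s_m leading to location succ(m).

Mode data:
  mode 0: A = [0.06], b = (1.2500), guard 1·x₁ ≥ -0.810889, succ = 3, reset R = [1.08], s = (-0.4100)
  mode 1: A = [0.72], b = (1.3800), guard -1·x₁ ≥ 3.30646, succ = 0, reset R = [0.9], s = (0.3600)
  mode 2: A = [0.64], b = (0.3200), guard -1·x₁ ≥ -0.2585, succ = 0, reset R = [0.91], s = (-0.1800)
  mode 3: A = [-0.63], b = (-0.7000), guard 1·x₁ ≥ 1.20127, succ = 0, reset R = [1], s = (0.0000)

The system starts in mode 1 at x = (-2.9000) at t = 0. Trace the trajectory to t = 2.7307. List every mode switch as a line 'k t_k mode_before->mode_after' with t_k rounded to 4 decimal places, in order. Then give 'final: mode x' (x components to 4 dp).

1 0.4805 1->0
2 2.0550 0->3
final: 3 -1.2252

Mode 1: guard c·x = 3.3065 hit at Δt = 0.4805 (t = 0.4805), x⁻ = (-3.3065) → reset → x⁺ = (-2.6158), jump to mode 0
Mode 0: guard c·x = -0.8109 hit at Δt = 1.5745 (t = 2.0550), x⁻ = (-0.8109) → reset → x⁺ = (-1.2858), jump to mode 3
Mode 3: flow for 0.6757 to horizon, guard not reached → x = (-1.2252)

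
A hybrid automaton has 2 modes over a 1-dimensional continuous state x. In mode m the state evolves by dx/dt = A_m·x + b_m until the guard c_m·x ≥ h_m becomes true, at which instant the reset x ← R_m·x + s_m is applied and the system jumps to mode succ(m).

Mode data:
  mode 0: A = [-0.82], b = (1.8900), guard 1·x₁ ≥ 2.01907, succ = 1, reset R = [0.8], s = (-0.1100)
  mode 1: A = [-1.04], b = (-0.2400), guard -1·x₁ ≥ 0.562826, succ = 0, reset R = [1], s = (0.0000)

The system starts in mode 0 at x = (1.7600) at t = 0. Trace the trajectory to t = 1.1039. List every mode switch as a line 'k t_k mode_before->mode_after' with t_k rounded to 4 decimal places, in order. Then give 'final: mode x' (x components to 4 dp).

Mode 0: guard c·x = 2.0191 hit at Δt = 0.7869 (t = 0.7869), x⁻ = (2.0191) → reset → x⁺ = (1.5053), jump to mode 1
Mode 1: flow for 0.3170 to horizon, guard not reached → x = (1.0177)

1 0.7869 0->1
final: 1 1.0177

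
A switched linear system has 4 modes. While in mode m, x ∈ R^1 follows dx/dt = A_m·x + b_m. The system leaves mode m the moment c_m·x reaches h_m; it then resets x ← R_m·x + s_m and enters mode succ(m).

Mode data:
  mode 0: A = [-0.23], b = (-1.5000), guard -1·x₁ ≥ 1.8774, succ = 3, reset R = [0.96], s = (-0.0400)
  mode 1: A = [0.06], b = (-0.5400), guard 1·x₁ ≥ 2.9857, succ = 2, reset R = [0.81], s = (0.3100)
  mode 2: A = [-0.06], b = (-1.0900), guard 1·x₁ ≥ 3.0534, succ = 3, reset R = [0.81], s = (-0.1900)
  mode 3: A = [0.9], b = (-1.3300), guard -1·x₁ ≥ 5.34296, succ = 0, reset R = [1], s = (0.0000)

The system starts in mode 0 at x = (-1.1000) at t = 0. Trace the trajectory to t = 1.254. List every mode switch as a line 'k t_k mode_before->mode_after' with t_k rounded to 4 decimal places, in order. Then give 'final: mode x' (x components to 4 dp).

Mode 0: guard c·x = 1.8774 hit at Δt = 0.6729 (t = 0.6729), x⁻ = (-1.8774) → reset → x⁺ = (-1.8423), jump to mode 3
Mode 3: flow for 0.5811 to horizon, guard not reached → x = (-4.1234)

1 0.6729 0->3
final: 3 -4.1234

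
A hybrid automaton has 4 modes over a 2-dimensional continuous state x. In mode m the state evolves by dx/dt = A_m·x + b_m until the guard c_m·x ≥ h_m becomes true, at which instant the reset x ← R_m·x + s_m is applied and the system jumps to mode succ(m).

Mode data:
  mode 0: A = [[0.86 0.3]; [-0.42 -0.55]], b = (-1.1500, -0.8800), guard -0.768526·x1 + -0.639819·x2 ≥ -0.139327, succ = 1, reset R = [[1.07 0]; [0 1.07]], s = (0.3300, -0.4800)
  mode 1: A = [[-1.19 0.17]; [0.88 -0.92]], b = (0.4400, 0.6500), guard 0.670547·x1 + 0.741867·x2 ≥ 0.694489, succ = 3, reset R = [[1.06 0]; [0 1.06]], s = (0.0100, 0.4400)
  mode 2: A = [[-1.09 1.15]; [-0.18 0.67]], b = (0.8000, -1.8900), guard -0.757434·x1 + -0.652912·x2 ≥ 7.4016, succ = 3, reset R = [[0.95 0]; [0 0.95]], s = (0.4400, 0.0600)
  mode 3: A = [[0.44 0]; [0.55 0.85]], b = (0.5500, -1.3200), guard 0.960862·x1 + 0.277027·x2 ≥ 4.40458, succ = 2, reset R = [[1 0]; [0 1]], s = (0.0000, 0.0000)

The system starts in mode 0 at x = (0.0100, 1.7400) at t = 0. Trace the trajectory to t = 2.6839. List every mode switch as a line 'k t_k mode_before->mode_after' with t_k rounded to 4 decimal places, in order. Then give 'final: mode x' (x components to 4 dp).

Mode 0: guard c·x = -0.1393 hit at Δt = 0.5795 (t = 0.5795), x⁻ = (-0.5518, 0.8806) → reset → x⁺ = (-0.2604, 0.4622), jump to mode 1
Mode 1: guard c·x = 0.6945 hit at Δt = 1.1597 (t = 1.7392), x⁻ = (0.2733, 0.6891) → reset → x⁺ = (0.2997, 1.1704), jump to mode 3
Mode 3: flow for 0.9447 to horizon, guard not reached → x = (1.0984, 1.1927)

1 0.5795 0->1
2 1.7392 1->3
final: 3 1.0984 1.1927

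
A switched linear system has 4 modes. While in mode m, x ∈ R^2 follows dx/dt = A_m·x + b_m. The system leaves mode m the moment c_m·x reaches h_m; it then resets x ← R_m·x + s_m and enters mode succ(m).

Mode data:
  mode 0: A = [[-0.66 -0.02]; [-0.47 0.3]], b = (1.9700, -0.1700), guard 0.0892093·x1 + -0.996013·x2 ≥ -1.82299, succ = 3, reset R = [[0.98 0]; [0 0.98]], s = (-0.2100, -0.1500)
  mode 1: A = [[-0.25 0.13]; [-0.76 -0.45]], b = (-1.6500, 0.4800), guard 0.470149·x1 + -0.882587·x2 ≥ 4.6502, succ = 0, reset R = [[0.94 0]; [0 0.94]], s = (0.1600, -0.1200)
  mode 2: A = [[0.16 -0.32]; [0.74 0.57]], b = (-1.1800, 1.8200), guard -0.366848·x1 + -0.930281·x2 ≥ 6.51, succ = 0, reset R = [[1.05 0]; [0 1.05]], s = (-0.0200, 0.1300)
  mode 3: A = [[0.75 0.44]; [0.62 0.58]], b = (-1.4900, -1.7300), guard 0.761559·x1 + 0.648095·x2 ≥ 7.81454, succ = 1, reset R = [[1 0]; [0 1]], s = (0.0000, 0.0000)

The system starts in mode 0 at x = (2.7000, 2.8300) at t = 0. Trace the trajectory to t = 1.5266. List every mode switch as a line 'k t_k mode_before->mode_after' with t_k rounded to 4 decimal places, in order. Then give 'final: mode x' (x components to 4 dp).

Mode 0: guard c·x = -1.8230 hit at Δt = 1.0368 (t = 1.0368), x⁻ = (2.8046, 2.0815) → reset → x⁺ = (2.5385, 1.8899), jump to mode 3
Mode 3: flow for 0.4898 to horizon, guard not reached → x = (3.3464, 2.5448)

1 1.0368 0->3
final: 3 3.3464 2.5448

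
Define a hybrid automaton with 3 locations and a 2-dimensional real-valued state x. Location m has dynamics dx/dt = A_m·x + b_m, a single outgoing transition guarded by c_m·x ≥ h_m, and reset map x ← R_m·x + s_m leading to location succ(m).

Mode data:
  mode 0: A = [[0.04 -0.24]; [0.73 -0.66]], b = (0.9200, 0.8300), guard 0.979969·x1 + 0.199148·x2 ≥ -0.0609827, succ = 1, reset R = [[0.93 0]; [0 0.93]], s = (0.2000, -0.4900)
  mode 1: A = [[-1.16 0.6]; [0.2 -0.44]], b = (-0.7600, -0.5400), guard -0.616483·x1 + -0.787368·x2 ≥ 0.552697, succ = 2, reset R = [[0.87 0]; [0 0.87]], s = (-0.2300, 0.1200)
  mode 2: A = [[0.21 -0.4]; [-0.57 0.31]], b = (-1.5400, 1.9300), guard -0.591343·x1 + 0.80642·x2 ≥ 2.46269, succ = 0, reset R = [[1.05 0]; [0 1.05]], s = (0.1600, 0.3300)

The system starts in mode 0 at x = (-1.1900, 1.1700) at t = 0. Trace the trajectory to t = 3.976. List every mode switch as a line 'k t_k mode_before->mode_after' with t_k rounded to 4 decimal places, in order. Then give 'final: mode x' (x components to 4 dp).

Mode 0: guard c·x = -0.0610 hit at Δt = 1.4164 (t = 1.4164), x⁻ = (-0.2226, 0.7892) → reset → x⁺ = (-0.0070, 0.2439), jump to mode 1
Mode 1: guard c·x = 0.5527 hit at Δt = 0.9906 (t = 2.4070), x⁻ = (-0.4865, -0.3211) → reset → x⁺ = (-0.6532, -0.1593), jump to mode 2
Mode 2: guard c·x = 2.4627 hit at Δt = 0.6263 (t = 3.0333), x⁻ = (-1.9488, 1.6248) → reset → x⁺ = (-1.8863, 2.0360), jump to mode 0
Mode 0: flow for 0.9427 to horizon, guard not reached → x = (-1.3862, 0.8382)

1 1.4164 0->1
2 2.4070 1->2
3 3.0333 2->0
final: 0 -1.3862 0.8382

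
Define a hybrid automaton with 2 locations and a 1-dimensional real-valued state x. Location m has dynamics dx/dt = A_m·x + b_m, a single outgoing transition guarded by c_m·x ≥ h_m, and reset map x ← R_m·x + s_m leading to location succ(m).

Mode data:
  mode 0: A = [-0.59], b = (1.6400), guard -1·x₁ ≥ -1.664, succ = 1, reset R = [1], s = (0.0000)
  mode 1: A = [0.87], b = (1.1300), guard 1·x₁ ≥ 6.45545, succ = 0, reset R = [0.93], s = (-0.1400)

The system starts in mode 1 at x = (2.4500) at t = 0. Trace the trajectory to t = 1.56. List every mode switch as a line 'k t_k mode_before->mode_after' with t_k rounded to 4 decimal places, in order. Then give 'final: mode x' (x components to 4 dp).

Mode 1: guard c·x = 6.4554 hit at Δt = 0.8354 (t = 0.8354), x⁻ = (6.4554) → reset → x⁺ = (5.8636), jump to mode 0
Mode 0: flow for 0.7246 to horizon, guard not reached → x = (4.7908)

1 0.8354 1->0
final: 0 4.7908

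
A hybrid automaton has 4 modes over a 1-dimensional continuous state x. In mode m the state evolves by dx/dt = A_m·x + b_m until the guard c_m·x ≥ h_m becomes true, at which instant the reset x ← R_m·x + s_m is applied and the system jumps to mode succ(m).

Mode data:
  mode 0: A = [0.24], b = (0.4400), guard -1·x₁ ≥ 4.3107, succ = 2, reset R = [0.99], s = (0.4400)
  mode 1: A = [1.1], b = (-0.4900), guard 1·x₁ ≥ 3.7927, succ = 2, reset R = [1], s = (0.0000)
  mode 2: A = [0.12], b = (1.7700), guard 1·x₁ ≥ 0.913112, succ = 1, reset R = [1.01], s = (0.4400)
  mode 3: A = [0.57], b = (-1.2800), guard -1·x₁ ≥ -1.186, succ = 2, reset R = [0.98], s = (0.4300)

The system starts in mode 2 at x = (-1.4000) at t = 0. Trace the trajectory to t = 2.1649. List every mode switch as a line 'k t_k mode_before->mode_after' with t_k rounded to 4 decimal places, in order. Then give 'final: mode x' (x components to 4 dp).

1 1.3316 2->1
final: 1 2.7382

Mode 2: guard c·x = 0.9131 hit at Δt = 1.3316 (t = 1.3316), x⁻ = (0.9131) → reset → x⁺ = (1.3622), jump to mode 1
Mode 1: flow for 0.8333 to horizon, guard not reached → x = (2.7382)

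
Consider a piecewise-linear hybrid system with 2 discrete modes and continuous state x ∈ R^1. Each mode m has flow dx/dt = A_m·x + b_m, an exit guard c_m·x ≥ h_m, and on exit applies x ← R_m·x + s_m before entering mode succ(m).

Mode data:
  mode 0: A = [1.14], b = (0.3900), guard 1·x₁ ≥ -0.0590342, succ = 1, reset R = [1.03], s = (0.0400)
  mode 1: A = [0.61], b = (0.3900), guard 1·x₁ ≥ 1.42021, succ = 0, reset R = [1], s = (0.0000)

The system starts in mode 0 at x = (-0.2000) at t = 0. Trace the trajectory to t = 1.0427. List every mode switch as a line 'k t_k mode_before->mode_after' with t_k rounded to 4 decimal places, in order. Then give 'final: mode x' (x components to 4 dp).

Mode 0: guard c·x = -0.0590 hit at Δt = 0.6045 (t = 0.6045), x⁻ = (-0.0590) → reset → x⁺ = (-0.0208), jump to mode 1
Mode 1: flow for 0.4382 to horizon, guard not reached → x = (0.1687)

1 0.6045 0->1
final: 1 0.1687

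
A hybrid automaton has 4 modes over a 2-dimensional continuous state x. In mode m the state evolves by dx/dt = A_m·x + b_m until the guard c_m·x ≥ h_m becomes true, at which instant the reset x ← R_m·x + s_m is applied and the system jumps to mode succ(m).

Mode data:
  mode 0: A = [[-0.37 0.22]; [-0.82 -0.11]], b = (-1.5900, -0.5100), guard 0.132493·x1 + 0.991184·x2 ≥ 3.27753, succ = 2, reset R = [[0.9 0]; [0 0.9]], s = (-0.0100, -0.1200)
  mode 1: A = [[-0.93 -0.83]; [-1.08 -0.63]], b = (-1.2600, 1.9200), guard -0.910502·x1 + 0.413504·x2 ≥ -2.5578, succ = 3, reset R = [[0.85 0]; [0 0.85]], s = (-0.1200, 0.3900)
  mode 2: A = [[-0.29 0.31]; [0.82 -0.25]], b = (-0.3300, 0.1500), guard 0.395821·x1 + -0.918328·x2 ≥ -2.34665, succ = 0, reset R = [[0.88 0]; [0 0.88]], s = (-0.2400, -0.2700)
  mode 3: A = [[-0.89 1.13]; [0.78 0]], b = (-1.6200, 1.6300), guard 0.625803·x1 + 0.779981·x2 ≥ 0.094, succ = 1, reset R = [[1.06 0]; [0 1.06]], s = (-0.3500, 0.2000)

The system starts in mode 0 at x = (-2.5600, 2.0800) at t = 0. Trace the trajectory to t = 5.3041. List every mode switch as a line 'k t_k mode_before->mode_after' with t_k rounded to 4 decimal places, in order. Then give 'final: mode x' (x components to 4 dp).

Mode 0: guard c·x = 3.2775 hit at Δt = 1.2075 (t = 1.2075), x⁻ = (-2.5560, 3.6483) → reset → x⁺ = (-2.3104, 3.1635), jump to mode 2
Mode 2: guard c·x = -2.3466 hit at Δt = 0.6417 (t = 1.8492), x⁻ = (-1.6696, 1.8357) → reset → x⁺ = (-1.7092, 1.3454), jump to mode 0
Mode 0: guard c·x = 3.2775 hit at Δt = 2.3091 (t = 4.1583), x⁻ = (-2.3071, 3.6151) → reset → x⁺ = (-2.0864, 3.1336), jump to mode 2
Mode 2: guard c·x = -2.3466 hit at Δt = 0.6372 (t = 4.7955), x⁻ = (-1.4819, 1.9166) → reset → x⁺ = (-1.5441, 1.4166), jump to mode 0
Mode 0: flow for 0.5086 to horizon, guard not reached → x = (-1.8537, 1.7803)

1 1.2075 0->2
2 1.8492 2->0
3 4.1583 0->2
4 4.7955 2->0
final: 0 -1.8537 1.7803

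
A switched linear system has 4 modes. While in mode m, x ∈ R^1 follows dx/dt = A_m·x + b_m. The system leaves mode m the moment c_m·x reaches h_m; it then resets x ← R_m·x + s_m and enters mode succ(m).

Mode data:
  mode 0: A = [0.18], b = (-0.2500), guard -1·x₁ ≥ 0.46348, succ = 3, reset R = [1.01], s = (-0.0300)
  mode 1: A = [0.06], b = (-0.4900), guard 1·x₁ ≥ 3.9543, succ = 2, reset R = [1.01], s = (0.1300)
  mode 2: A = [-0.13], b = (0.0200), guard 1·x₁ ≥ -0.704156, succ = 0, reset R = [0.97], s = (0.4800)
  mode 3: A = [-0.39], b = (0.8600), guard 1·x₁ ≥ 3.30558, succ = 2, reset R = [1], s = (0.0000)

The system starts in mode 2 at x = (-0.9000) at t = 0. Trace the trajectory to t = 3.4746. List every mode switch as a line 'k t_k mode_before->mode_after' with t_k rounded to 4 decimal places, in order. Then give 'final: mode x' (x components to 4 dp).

1 1.5815 2->0
2 2.4233 0->3
final: 3 0.4111

Mode 2: guard c·x = -0.7042 hit at Δt = 1.5815 (t = 1.5815), x⁻ = (-0.7042) → reset → x⁺ = (-0.2030), jump to mode 0
Mode 0: guard c·x = 0.4635 hit at Δt = 0.8418 (t = 2.4233), x⁻ = (-0.4635) → reset → x⁺ = (-0.4981), jump to mode 3
Mode 3: flow for 1.0513 to horizon, guard not reached → x = (0.4111)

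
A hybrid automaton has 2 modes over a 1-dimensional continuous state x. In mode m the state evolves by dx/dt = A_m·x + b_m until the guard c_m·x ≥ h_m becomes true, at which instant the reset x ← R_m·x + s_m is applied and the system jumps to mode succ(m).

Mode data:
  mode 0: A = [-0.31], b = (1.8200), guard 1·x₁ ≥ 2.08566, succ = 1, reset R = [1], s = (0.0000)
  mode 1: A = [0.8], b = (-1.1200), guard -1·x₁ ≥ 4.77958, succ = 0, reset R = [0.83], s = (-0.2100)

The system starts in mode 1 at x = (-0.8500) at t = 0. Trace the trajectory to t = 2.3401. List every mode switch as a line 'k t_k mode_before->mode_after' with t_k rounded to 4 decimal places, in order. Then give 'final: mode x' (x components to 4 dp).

Mode 1: guard c·x = 4.7796 hit at Δt = 1.2629 (t = 1.2629), x⁻ = (-4.7796) → reset → x⁺ = (-4.1771), jump to mode 0
Mode 0: flow for 1.0772 to horizon, guard not reached → x = (-1.3244)

1 1.2629 1->0
final: 0 -1.3244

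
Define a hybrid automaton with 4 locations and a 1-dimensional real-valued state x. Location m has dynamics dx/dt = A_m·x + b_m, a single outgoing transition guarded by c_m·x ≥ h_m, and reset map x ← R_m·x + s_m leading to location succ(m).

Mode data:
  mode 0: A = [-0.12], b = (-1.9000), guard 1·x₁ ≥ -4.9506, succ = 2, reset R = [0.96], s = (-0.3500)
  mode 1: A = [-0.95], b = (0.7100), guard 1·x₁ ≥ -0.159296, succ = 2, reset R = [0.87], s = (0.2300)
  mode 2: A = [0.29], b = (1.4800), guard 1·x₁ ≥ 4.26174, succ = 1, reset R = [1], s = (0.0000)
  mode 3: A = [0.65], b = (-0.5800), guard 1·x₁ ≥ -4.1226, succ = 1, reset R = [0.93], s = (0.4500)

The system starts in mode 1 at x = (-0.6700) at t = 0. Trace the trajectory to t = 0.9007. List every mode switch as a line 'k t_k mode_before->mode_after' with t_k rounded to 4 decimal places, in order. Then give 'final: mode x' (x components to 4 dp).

Mode 1: guard c·x = -0.1593 hit at Δt = 0.4703 (t = 0.4703), x⁻ = (-0.1593) → reset → x⁺ = (0.0914), jump to mode 2
Mode 2: flow for 0.4304 to horizon, guard not reached → x = (0.7820)

1 0.4703 1->2
final: 2 0.7820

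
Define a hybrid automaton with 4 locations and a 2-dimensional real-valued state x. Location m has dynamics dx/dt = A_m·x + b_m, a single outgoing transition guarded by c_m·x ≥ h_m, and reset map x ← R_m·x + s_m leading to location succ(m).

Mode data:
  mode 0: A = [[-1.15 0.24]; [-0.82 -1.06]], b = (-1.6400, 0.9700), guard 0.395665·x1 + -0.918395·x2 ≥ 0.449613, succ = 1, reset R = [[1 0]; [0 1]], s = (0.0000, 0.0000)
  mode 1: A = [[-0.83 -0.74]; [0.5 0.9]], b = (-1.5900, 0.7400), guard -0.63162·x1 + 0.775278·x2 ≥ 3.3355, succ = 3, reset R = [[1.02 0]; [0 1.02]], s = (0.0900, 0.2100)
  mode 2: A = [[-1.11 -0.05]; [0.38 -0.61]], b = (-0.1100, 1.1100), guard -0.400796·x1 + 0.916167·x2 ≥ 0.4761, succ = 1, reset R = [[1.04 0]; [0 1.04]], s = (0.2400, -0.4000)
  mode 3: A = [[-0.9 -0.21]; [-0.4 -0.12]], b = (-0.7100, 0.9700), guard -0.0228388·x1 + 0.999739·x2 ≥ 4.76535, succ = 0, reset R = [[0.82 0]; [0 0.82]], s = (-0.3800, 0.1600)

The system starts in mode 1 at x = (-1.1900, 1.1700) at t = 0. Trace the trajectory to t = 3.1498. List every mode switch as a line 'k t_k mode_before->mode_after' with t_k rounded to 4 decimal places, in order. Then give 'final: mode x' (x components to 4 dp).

Mode 1: guard c·x = 3.3355 hit at Δt = 0.8518 (t = 0.8518), x⁻ = (-2.3735, 2.3686) → reset → x⁺ = (-2.3310, 2.6260), jump to mode 3
Mode 3: guard c·x = 4.7653 hit at Δt = 1.5932 (t = 2.4450), x⁻ = (-1.8620, 4.7241) → reset → x⁺ = (-1.9069, 4.0337), jump to mode 0
Mode 0: flow for 0.7048 to horizon, guard not reached → x = (-1.2445, 2.9939)

1 0.8518 1->3
2 2.4450 3->0
final: 0 -1.2445 2.9939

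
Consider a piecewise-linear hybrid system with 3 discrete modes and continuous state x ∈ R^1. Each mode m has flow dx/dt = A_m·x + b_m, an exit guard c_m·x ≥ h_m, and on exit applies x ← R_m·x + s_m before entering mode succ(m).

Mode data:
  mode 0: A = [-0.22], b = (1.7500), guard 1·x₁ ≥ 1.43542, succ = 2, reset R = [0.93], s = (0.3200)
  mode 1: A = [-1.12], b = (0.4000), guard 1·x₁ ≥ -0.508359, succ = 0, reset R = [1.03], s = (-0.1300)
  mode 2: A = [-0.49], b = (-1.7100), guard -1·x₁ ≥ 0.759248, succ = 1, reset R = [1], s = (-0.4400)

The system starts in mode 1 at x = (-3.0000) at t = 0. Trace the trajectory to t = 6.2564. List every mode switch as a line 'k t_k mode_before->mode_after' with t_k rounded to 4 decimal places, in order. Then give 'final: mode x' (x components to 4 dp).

1 1.2103 1->0
2 2.4738 0->2
3 3.7666 2->1
4 4.2905 1->0
5 5.5540 0->2
final: 2 0.1569

Mode 1: guard c·x = -0.5084 hit at Δt = 1.2103 (t = 1.2103), x⁻ = (-0.5084) → reset → x⁺ = (-0.6536), jump to mode 0
Mode 0: guard c·x = 1.4354 hit at Δt = 1.2635 (t = 2.4738), x⁻ = (1.4354) → reset → x⁺ = (1.6549), jump to mode 2
Mode 2: guard c·x = 0.7592 hit at Δt = 1.2928 (t = 3.7666), x⁻ = (-0.7592) → reset → x⁺ = (-1.1992), jump to mode 1
Mode 1: guard c·x = -0.5084 hit at Δt = 0.5239 (t = 4.2905), x⁻ = (-0.5084) → reset → x⁺ = (-0.6536), jump to mode 0
Mode 0: guard c·x = 1.4354 hit at Δt = 1.2635 (t = 5.5540), x⁻ = (1.4354) → reset → x⁺ = (1.6549), jump to mode 2
Mode 2: flow for 0.7024 to horizon, guard not reached → x = (0.1569)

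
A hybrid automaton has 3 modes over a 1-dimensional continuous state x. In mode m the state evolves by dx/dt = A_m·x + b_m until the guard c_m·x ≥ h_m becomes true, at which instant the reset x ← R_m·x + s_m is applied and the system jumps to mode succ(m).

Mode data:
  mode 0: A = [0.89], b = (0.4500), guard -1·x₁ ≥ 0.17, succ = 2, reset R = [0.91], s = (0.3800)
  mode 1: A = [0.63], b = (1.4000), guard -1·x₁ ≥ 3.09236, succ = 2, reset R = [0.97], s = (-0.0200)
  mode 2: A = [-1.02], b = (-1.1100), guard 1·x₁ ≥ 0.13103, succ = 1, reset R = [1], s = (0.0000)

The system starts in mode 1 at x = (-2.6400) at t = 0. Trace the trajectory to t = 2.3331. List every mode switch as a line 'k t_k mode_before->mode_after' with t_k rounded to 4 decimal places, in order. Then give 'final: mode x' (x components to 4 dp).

Mode 1: guard c·x = 3.0924 hit at Δt = 1.1646 (t = 1.1646), x⁻ = (-3.0924) → reset → x⁺ = (-3.0196), jump to mode 2
Mode 2: flow for 1.1685 to horizon, guard not reached → x = (-1.6747)

1 1.1646 1->2
final: 2 -1.6747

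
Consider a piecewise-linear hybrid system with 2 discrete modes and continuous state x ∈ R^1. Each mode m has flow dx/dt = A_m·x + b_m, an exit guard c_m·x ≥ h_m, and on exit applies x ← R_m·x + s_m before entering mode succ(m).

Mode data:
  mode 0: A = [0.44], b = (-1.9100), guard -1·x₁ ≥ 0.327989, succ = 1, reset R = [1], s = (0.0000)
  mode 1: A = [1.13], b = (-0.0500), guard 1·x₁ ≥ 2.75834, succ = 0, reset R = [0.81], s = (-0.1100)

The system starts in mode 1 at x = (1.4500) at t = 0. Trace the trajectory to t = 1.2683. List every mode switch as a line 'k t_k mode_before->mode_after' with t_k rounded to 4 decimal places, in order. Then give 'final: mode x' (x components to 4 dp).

1 0.5822 1->0
final: 0 1.3431

Mode 1: guard c·x = 2.7583 hit at Δt = 0.5822 (t = 0.5822), x⁻ = (2.7583) → reset → x⁺ = (2.1243), jump to mode 0
Mode 0: flow for 0.6861 to horizon, guard not reached → x = (1.3431)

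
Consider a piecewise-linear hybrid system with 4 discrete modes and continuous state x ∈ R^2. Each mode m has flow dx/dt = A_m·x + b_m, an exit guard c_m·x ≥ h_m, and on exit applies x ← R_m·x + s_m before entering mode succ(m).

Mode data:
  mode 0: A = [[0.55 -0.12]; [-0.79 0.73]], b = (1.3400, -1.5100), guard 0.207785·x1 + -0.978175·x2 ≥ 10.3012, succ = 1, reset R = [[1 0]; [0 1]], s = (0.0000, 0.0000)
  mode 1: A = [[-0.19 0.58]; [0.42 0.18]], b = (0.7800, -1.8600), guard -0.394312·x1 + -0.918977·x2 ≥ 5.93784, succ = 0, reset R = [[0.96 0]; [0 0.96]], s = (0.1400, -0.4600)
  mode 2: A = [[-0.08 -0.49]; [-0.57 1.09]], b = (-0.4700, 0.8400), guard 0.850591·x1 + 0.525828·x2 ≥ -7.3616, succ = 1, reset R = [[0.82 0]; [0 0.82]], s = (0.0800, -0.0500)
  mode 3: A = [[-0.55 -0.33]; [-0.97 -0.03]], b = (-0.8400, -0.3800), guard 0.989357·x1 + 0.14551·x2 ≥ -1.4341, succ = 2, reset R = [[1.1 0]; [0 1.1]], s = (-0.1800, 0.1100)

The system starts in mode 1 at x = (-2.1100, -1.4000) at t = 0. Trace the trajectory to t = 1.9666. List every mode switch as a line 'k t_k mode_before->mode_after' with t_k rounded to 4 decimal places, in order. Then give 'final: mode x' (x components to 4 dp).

1 1.1287 1->0
final: 0 -1.7703 -9.7714

Mode 1: guard c·x = 5.9378 hit at Δt = 1.1287 (t = 1.1287), x⁻ = (-2.8509, -5.2381) → reset → x⁺ = (-2.5969, -5.4886), jump to mode 0
Mode 0: flow for 0.8379 to horizon, guard not reached → x = (-1.7703, -9.7714)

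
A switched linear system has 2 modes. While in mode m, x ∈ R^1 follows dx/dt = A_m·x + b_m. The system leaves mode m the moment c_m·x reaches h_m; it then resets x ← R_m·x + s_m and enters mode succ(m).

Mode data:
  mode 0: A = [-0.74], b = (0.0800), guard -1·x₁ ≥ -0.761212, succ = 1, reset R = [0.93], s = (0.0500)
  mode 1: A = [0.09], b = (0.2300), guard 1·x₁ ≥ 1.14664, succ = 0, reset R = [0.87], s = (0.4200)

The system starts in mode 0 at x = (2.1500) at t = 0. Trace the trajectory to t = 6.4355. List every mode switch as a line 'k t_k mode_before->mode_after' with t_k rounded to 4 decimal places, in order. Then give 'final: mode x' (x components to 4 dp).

1 1.5404 0->1
2 2.7729 1->0
3 3.7130 0->1
4 4.9455 1->0
5 5.8855 0->1
final: 1 0.9261

Mode 0: guard c·x = -0.7612 hit at Δt = 1.5404 (t = 1.5404), x⁻ = (0.7612) → reset → x⁺ = (0.7579), jump to mode 1
Mode 1: guard c·x = 1.1466 hit at Δt = 1.2325 (t = 2.7729), x⁻ = (1.1466) → reset → x⁺ = (1.4176), jump to mode 0
Mode 0: guard c·x = -0.7612 hit at Δt = 0.9401 (t = 3.7130), x⁻ = (0.7612) → reset → x⁺ = (0.7579), jump to mode 1
Mode 1: guard c·x = 1.1466 hit at Δt = 1.2325 (t = 4.9455), x⁻ = (1.1466) → reset → x⁺ = (1.4176), jump to mode 0
Mode 0: guard c·x = -0.7612 hit at Δt = 0.9401 (t = 5.8855), x⁻ = (0.7612) → reset → x⁺ = (0.7579), jump to mode 1
Mode 1: flow for 0.5500 to horizon, guard not reached → x = (0.9261)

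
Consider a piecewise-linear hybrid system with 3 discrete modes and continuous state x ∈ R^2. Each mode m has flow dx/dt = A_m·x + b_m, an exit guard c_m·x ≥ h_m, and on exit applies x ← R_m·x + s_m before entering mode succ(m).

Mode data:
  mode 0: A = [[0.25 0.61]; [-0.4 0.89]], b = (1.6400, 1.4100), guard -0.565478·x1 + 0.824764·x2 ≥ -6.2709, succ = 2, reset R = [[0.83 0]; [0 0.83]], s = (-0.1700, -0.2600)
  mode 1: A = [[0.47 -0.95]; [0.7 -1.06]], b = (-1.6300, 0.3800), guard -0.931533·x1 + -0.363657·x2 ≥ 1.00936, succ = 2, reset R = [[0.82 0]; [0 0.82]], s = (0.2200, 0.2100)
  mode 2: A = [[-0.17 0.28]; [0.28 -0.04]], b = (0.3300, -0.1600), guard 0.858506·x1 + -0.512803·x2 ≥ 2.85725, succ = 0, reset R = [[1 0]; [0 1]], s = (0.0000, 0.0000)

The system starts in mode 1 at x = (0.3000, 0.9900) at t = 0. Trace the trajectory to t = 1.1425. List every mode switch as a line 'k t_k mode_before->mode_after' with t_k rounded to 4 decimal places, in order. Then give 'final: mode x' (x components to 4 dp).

1 0.6098 1->2
final: 2 -0.5174 0.4339

Mode 1: guard c·x = 1.0094 hit at Δt = 0.6098 (t = 0.6098), x⁻ = (-1.2837, 0.5127) → reset → x⁺ = (-0.8326, 0.6304), jump to mode 2
Mode 2: flow for 0.5327 to horizon, guard not reached → x = (-0.5174, 0.4339)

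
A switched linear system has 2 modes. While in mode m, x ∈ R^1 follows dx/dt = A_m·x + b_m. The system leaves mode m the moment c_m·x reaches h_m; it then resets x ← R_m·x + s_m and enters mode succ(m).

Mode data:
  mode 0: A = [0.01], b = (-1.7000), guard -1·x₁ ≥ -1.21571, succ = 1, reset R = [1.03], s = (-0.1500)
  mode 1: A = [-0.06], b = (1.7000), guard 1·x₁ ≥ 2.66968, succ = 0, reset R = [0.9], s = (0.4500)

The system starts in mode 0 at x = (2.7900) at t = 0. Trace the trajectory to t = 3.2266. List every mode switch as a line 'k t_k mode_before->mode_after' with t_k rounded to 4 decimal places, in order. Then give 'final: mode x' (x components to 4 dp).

Mode 0: guard c·x = -1.2157 hit at Δt = 0.9371 (t = 0.9371), x⁻ = (1.2157) → reset → x⁺ = (1.1022), jump to mode 1
Mode 1: guard c·x = 2.6697 hit at Δt = 0.9881 (t = 1.9252), x⁻ = (2.6697) → reset → x⁺ = (2.8527), jump to mode 0
Mode 0: guard c·x = -1.2157 hit at Δt = 0.9746 (t = 2.8998), x⁻ = (1.2157) → reset → x⁺ = (1.1022), jump to mode 1
Mode 1: flow for 0.3268 to horizon, guard not reached → x = (1.6309)

1 0.9371 0->1
2 1.9252 1->0
3 2.8998 0->1
final: 1 1.6309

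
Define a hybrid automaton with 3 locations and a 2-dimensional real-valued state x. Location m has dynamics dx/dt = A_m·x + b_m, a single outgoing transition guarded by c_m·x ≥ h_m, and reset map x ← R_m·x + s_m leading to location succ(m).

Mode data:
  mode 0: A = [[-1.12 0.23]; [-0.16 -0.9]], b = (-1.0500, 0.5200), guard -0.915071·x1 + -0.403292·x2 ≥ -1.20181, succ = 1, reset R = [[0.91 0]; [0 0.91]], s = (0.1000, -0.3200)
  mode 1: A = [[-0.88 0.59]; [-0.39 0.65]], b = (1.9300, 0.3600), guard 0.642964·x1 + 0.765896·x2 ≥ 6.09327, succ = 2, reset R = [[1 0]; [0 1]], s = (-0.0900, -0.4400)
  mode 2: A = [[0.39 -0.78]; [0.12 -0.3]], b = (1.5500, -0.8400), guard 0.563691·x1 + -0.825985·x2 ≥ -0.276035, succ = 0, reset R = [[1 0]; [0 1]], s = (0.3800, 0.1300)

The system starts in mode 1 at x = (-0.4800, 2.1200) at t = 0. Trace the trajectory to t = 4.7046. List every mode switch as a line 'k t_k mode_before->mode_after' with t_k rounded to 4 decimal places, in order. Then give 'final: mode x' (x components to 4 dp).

1 1.4752 1->2
2 2.8772 2->0
3 3.8859 0->1
final: 1 1.8716 1.1980

Mode 1: guard c·x = 6.0933 hit at Δt = 1.4752 (t = 1.4752), x⁻ = (3.3578, 5.1369) → reset → x⁺ = (3.2678, 4.6969), jump to mode 2
Mode 2: guard c·x = -0.2760 hit at Δt = 1.4020 (t = 2.8772), x⁻ = (3.2361, 2.5427) → reset → x⁺ = (3.6161, 2.6727), jump to mode 0
Mode 0: guard c·x = -1.2018 hit at Δt = 1.0087 (t = 3.8859), x⁻ = (0.7680, 1.2373) → reset → x⁺ = (0.7989, 0.8059), jump to mode 1
Mode 1: flow for 0.8187 to horizon, guard not reached → x = (1.8716, 1.1980)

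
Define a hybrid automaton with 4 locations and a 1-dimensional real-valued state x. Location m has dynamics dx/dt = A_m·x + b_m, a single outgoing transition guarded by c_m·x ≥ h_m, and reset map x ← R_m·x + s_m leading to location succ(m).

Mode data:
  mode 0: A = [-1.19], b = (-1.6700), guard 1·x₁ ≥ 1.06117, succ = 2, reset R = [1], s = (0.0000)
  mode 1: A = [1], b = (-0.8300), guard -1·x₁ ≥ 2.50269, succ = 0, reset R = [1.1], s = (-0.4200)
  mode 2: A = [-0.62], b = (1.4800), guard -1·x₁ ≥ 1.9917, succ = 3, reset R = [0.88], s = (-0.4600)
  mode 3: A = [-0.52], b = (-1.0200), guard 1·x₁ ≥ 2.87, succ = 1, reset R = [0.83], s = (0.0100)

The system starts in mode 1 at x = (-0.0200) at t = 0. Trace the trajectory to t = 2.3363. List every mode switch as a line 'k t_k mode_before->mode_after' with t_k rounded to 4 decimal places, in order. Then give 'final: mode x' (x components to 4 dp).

Mode 1: guard c·x = 2.5027 hit at Δt = 1.3663 (t = 1.3663), x⁻ = (-2.5027) → reset → x⁺ = (-3.1730), jump to mode 0
Mode 0: flow for 0.9700 to horizon, guard not reached → x = (-1.9613)

1 1.3663 1->0
final: 0 -1.9613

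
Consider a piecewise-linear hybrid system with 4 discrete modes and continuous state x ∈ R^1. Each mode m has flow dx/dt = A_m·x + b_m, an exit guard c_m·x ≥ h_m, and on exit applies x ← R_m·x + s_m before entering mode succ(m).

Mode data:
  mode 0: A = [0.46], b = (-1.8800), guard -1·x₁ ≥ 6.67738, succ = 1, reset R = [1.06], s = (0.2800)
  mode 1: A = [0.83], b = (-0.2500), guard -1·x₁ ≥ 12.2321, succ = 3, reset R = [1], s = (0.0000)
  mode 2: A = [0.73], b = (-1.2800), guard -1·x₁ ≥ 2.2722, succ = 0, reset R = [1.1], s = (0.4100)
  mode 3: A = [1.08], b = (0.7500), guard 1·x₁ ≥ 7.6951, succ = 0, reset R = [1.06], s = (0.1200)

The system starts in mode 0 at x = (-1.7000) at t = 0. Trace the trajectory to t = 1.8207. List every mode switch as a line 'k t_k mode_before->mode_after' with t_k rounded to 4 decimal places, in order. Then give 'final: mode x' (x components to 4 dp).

1 1.3492 0->1
final: 1 -10.1983

Mode 0: guard c·x = 6.6774 hit at Δt = 1.3492 (t = 1.3492), x⁻ = (-6.6774) → reset → x⁺ = (-6.7980), jump to mode 1
Mode 1: flow for 0.4715 to horizon, guard not reached → x = (-10.1983)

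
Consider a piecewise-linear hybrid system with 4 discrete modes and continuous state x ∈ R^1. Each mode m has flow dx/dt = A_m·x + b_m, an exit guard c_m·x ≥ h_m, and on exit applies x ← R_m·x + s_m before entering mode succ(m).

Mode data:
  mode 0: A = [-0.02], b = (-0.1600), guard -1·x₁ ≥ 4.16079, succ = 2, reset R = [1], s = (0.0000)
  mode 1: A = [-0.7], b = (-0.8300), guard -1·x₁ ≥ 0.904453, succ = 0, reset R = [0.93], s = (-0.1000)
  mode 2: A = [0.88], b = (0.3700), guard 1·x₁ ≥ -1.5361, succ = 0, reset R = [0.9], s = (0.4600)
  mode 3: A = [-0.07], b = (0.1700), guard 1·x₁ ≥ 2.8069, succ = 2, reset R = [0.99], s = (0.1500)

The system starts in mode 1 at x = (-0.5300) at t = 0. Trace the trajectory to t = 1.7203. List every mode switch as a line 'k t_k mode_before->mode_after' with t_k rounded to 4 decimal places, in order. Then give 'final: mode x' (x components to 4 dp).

Mode 1: guard c·x = 0.9045 hit at Δt = 1.2092 (t = 1.2092), x⁻ = (-0.9045) → reset → x⁺ = (-0.9411), jump to mode 0
Mode 0: flow for 0.5111 to horizon, guard not reached → x = (-1.0129)

1 1.2092 1->0
final: 0 -1.0129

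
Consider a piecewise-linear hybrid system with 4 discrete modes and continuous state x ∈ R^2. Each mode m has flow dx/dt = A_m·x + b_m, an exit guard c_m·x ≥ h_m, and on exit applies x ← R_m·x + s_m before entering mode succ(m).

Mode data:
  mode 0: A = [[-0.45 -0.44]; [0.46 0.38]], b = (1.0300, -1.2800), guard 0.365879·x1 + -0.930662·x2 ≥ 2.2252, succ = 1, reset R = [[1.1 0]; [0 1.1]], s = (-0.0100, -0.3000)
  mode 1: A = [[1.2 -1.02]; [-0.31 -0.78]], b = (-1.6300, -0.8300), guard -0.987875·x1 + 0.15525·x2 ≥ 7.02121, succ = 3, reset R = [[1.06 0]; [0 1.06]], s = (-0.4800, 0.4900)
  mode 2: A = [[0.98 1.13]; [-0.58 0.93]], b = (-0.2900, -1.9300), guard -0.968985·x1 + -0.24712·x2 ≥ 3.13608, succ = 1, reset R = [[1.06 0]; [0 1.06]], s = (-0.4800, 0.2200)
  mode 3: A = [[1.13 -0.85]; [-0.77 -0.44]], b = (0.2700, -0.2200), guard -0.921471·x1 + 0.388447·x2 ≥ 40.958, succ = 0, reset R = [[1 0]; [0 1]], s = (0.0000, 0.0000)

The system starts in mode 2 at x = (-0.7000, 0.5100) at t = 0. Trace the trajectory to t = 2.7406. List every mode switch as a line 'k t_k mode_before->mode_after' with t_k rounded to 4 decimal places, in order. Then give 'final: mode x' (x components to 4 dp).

Mode 2: guard c·x = 3.1361 hit at Δt = 1.1585 (t = 1.1585), x⁻ = (-2.9884, -0.9725) → reset → x⁺ = (-3.6478, -0.8108), jump to mode 1
Mode 1: guard c·x = 7.0212 hit at Δt = 0.4776 (t = 1.6361), x⁻ = (-7.1440, -0.2327) → reset → x⁺ = (-8.0526, 0.2434), jump to mode 3
Mode 3: flow for 1.1045 to horizon, guard not reached → x = (-34.8336, 12.6799)

1 1.1585 2->1
2 1.6361 1->3
final: 3 -34.8336 12.6799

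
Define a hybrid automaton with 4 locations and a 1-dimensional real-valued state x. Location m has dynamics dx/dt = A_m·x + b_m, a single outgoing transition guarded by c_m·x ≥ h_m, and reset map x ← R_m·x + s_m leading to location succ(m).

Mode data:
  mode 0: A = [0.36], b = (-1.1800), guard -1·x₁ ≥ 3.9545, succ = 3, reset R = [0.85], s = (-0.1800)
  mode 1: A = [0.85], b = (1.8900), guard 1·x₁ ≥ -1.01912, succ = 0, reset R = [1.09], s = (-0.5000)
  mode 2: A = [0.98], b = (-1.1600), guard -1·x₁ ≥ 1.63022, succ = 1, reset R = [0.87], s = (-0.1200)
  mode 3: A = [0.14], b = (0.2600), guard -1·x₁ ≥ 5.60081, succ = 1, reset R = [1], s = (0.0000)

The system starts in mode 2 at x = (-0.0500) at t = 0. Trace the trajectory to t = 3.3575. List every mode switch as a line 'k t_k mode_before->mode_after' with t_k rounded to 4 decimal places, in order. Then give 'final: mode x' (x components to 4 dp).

Mode 2: guard c·x = 1.6302 hit at Δt = 0.8414 (t = 0.8414), x⁻ = (-1.6302) → reset → x⁺ = (-1.5383), jump to mode 1
Mode 1: guard c·x = -1.0191 hit at Δt = 0.6635 (t = 1.5049), x⁻ = (-1.0191) → reset → x⁺ = (-1.6108), jump to mode 0
Mode 0: guard c·x = 3.9545 hit at Δt = 1.0879 (t = 2.5928), x⁻ = (-3.9545) → reset → x⁺ = (-3.5413), jump to mode 3
Mode 3: flow for 0.7647 to horizon, guard not reached → x = (-3.7316)

1 0.8414 2->1
2 1.5049 1->0
3 2.5928 0->3
final: 3 -3.7316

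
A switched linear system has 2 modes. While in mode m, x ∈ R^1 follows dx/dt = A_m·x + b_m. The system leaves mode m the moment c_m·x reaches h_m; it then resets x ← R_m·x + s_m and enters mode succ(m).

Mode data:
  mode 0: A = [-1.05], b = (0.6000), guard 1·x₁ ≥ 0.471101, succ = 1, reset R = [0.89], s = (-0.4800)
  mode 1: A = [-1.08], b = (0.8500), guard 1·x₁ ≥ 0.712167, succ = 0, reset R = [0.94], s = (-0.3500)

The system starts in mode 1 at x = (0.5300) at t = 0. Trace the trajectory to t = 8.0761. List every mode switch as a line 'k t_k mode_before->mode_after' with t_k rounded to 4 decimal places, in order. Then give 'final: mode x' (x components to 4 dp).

1 1.1421 1->0
2 2.0192 0->1
3 4.2663 1->0
4 5.1434 0->1
5 7.3904 1->0
final: 0 0.4488

Mode 1: guard c·x = 0.7122 hit at Δt = 1.1421 (t = 1.1421), x⁻ = (0.7122) → reset → x⁺ = (0.3194), jump to mode 0
Mode 0: guard c·x = 0.4711 hit at Δt = 0.8771 (t = 2.0192), x⁻ = (0.4711) → reset → x⁺ = (-0.0607), jump to mode 1
Mode 1: guard c·x = 0.7122 hit at Δt = 2.2471 (t = 4.2663), x⁻ = (0.7122) → reset → x⁺ = (0.3194), jump to mode 0
Mode 0: guard c·x = 0.4711 hit at Δt = 0.8771 (t = 5.1434), x⁻ = (0.4711) → reset → x⁺ = (-0.0607), jump to mode 1
Mode 1: guard c·x = 0.7122 hit at Δt = 2.2471 (t = 7.3904), x⁻ = (0.7122) → reset → x⁺ = (0.3194), jump to mode 0
Mode 0: flow for 0.6857 to horizon, guard not reached → x = (0.4488)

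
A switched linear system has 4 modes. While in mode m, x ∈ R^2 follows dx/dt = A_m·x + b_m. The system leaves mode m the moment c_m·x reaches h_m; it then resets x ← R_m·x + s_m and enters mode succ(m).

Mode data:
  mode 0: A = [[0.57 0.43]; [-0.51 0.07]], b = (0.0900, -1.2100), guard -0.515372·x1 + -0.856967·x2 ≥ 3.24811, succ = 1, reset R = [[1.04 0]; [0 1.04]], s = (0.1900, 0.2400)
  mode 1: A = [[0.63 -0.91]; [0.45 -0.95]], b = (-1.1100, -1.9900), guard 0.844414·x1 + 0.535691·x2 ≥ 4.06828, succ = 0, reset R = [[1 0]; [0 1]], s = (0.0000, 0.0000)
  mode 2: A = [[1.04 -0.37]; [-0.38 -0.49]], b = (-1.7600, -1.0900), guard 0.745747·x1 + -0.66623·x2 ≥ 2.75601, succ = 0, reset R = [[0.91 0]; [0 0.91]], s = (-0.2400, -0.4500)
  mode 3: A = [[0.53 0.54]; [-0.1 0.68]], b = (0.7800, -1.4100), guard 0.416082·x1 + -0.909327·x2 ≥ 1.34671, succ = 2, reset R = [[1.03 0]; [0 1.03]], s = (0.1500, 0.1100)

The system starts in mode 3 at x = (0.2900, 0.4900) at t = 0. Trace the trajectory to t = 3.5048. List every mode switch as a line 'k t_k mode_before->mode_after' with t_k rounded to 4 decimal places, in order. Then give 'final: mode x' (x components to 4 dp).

Mode 3: guard c·x = 1.3467 hit at Δt = 0.8768 (t = 0.8768), x⁻ = (1.2884, -0.8914) → reset → x⁺ = (1.4771, -0.8082), jump to mode 2
Mode 2: guard c·x = 2.7560 hit at Δt = 1.0752 (t = 1.9520), x⁻ = (1.9818, -1.9183) → reset → x⁺ = (1.5635, -2.1957), jump to mode 0
Mode 0: guard c·x = 3.2481 hit at Δt = 1.0236 (t = 2.9756), x⁻ = (1.0142, -4.4002) → reset → x⁺ = (1.2448, -4.3362), jump to mode 1
Mode 1: flow for 0.5292 to horizon, guard not reached → x = (3.1546, -3.0240)

1 0.8768 3->2
2 1.9520 2->0
3 2.9756 0->1
final: 1 3.1546 -3.0240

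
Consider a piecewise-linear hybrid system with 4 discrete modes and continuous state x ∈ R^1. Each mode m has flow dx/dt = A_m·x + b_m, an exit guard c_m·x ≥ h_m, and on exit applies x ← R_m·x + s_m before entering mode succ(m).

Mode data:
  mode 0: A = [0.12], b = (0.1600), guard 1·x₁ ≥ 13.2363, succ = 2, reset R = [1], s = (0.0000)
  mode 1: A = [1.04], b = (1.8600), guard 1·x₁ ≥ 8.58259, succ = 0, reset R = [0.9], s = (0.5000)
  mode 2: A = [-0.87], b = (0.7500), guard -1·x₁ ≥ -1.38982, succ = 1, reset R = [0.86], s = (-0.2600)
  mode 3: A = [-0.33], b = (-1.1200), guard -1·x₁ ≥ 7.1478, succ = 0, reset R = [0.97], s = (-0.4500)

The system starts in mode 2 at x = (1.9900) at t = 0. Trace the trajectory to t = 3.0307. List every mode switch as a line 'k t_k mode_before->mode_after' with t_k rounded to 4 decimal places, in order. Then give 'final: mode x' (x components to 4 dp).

Mode 2: guard c·x = -1.3898 hit at Δt = 0.8730 (t = 0.8730), x⁻ = (1.3898) → reset → x⁺ = (0.9352), jump to mode 1
Mode 1: guard c·x = 8.5826 hit at Δt = 1.2856 (t = 2.1586), x⁻ = (8.5826) → reset → x⁺ = (8.2243), jump to mode 0
Mode 0: flow for 0.8721 to horizon, guard not reached → x = (9.2788)

1 0.8730 2->1
2 2.1586 1->0
final: 0 9.2788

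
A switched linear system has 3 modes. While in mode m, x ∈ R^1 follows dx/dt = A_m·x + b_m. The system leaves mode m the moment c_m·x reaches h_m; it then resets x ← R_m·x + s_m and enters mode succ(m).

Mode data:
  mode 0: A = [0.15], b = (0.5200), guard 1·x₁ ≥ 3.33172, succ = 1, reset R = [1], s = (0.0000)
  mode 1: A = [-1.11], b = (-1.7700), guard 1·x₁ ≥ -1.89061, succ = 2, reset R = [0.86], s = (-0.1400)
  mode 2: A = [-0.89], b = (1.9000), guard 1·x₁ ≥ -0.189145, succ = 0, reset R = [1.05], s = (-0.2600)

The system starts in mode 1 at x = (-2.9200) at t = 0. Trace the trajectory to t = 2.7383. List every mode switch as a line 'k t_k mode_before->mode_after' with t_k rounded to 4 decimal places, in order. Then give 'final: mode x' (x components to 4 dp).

1 1.3505 1->2
2 1.9324 2->0
final: 0 -0.0721

Mode 1: guard c·x = -1.8906 hit at Δt = 1.3505 (t = 1.3505), x⁻ = (-1.8906) → reset → x⁺ = (-1.7659), jump to mode 2
Mode 2: guard c·x = -0.1891 hit at Δt = 0.5819 (t = 1.9324), x⁻ = (-0.1891) → reset → x⁺ = (-0.4586), jump to mode 0
Mode 0: flow for 0.8059 to horizon, guard not reached → x = (-0.0721)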